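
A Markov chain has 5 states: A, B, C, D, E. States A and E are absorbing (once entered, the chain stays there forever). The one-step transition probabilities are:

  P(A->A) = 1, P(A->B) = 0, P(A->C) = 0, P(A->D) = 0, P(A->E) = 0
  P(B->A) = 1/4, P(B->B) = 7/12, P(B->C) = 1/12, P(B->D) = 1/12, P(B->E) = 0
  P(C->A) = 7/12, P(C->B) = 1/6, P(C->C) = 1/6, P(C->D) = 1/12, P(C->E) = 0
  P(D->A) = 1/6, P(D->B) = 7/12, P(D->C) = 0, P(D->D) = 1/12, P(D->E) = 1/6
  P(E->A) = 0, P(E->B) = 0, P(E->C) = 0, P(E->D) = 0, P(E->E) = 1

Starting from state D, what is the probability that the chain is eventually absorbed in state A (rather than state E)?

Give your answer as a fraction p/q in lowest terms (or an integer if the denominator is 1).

Answer: 355/451

Derivation:
Let a_i = P(absorbed in A | start in state i).
Boundary conditions: a_A = 1, a_E = 0.
For each transient state i, a_i = sum_j P(i->j) * a_j:
  a_B = 1/4*a_A + 7/12*a_B + 1/12*a_C + 1/12*a_D + 0*a_E
  a_C = 7/12*a_A + 1/6*a_B + 1/6*a_C + 1/12*a_D + 0*a_E
  a_D = 1/6*a_A + 7/12*a_B + 0*a_C + 1/12*a_D + 1/6*a_E

Substituting a_A = 1 and a_E = 0, rearrange to (I - Q) a = r where r[i] = P(i -> A):
  [5/12, -1/12, -1/12] . (a_B, a_C, a_D) = 1/4
  [-1/6, 5/6, -1/12] . (a_B, a_C, a_D) = 7/12
  [-7/12, 0, 11/12] . (a_B, a_C, a_D) = 1/6

Solving yields:
  a_B = 39/41
  a_C = 437/451
  a_D = 355/451

Starting state is D, so the absorption probability is a_D = 355/451.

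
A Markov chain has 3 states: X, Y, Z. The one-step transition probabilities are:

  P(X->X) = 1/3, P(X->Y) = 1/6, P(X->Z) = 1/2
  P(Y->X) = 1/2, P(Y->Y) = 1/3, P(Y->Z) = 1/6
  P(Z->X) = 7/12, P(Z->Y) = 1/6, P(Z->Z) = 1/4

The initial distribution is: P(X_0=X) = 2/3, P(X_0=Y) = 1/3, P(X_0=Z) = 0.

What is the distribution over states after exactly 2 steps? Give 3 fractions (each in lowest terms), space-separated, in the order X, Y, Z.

Answer: 101/216 11/54 71/216

Derivation:
Propagating the distribution step by step (d_{t+1} = d_t * P):
d_0 = (X=2/3, Y=1/3, Z=0)
  d_1[X] = 2/3*1/3 + 1/3*1/2 + 0*7/12 = 7/18
  d_1[Y] = 2/3*1/6 + 1/3*1/3 + 0*1/6 = 2/9
  d_1[Z] = 2/3*1/2 + 1/3*1/6 + 0*1/4 = 7/18
d_1 = (X=7/18, Y=2/9, Z=7/18)
  d_2[X] = 7/18*1/3 + 2/9*1/2 + 7/18*7/12 = 101/216
  d_2[Y] = 7/18*1/6 + 2/9*1/3 + 7/18*1/6 = 11/54
  d_2[Z] = 7/18*1/2 + 2/9*1/6 + 7/18*1/4 = 71/216
d_2 = (X=101/216, Y=11/54, Z=71/216)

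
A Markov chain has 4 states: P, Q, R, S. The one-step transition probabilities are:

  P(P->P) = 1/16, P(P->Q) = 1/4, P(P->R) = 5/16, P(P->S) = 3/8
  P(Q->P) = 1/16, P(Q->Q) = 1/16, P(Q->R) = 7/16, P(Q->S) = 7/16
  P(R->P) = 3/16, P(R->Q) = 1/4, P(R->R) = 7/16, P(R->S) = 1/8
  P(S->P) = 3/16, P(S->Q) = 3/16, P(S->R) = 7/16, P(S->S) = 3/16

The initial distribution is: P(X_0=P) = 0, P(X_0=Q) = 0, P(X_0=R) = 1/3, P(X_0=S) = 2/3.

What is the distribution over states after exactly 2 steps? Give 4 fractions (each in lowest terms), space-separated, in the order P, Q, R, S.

Propagating the distribution step by step (d_{t+1} = d_t * P):
d_0 = (P=0, Q=0, R=1/3, S=2/3)
  d_1[P] = 0*1/16 + 0*1/16 + 1/3*3/16 + 2/3*3/16 = 3/16
  d_1[Q] = 0*1/4 + 0*1/16 + 1/3*1/4 + 2/3*3/16 = 5/24
  d_1[R] = 0*5/16 + 0*7/16 + 1/3*7/16 + 2/3*7/16 = 7/16
  d_1[S] = 0*3/8 + 0*7/16 + 1/3*1/8 + 2/3*3/16 = 1/6
d_1 = (P=3/16, Q=5/24, R=7/16, S=1/6)
  d_2[P] = 3/16*1/16 + 5/24*1/16 + 7/16*3/16 + 1/6*3/16 = 53/384
  d_2[Q] = 3/16*1/4 + 5/24*1/16 + 7/16*1/4 + 1/6*3/16 = 77/384
  d_2[R] = 3/16*5/16 + 5/24*7/16 + 7/16*7/16 + 1/6*7/16 = 53/128
  d_2[S] = 3/16*3/8 + 5/24*7/16 + 7/16*1/8 + 1/6*3/16 = 95/384
d_2 = (P=53/384, Q=77/384, R=53/128, S=95/384)

Answer: 53/384 77/384 53/128 95/384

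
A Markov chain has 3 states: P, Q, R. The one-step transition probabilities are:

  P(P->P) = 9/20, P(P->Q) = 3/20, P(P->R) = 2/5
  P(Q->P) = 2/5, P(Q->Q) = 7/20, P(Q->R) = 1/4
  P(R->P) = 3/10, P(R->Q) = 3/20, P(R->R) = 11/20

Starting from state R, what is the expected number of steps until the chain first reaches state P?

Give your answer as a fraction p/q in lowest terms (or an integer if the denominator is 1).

Answer: 160/51

Derivation:
Let h_i = expected steps to first reach P from state i.
Boundary: h_P = 0.
First-step equations for the other states:
  h_Q = 1 + 2/5*h_P + 7/20*h_Q + 1/4*h_R
  h_R = 1 + 3/10*h_P + 3/20*h_Q + 11/20*h_R

Substituting h_P = 0 and rearranging gives the linear system (I - Q) h = 1:
  [13/20, -1/4] . (h_Q, h_R) = 1
  [-3/20, 9/20] . (h_Q, h_R) = 1

Solving yields:
  h_Q = 140/51
  h_R = 160/51

Starting state is R, so the expected hitting time is h_R = 160/51.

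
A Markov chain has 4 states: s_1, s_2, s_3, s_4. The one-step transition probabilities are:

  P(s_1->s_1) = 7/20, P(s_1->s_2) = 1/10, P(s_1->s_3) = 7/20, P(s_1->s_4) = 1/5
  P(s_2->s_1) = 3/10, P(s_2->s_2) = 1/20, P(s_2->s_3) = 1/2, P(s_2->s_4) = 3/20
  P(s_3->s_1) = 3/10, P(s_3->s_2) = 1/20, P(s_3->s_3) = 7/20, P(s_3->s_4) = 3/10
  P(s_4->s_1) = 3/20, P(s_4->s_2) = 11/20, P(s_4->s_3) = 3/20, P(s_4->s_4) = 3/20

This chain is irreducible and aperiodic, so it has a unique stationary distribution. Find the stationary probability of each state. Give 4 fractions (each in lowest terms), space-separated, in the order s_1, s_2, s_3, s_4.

The stationary distribution satisfies pi = pi * P, i.e.:
  pi_s_1 = 7/20*pi_s_1 + 3/10*pi_s_2 + 3/10*pi_s_3 + 3/20*pi_s_4
  pi_s_2 = 1/10*pi_s_1 + 1/20*pi_s_2 + 1/20*pi_s_3 + 11/20*pi_s_4
  pi_s_3 = 7/20*pi_s_1 + 1/2*pi_s_2 + 7/20*pi_s_3 + 3/20*pi_s_4
  pi_s_4 = 1/5*pi_s_1 + 3/20*pi_s_2 + 3/10*pi_s_3 + 3/20*pi_s_4
with normalization: pi_s_1 + pi_s_2 + pi_s_3 + pi_s_4 = 1.

Using the first 3 balance equations plus normalization, the linear system A*pi = b is:
  [-13/20, 3/10, 3/10, 3/20] . pi = 0
  [1/10, -19/20, 1/20, 11/20] . pi = 0
  [7/20, 1/2, -13/20, 3/20] . pi = 0
  [1, 1, 1, 1] . pi = 1

Solving yields:
  pi_s_1 = 2589/9181
  pi_s_2 = 1571/9181
  pi_s_3 = 3056/9181
  pi_s_4 = 1965/9181

Verification (pi * P):
  2589/9181*7/20 + 1571/9181*3/10 + 3056/9181*3/10 + 1965/9181*3/20 = 2589/9181 = pi_s_1  (ok)
  2589/9181*1/10 + 1571/9181*1/20 + 3056/9181*1/20 + 1965/9181*11/20 = 1571/9181 = pi_s_2  (ok)
  2589/9181*7/20 + 1571/9181*1/2 + 3056/9181*7/20 + 1965/9181*3/20 = 3056/9181 = pi_s_3  (ok)
  2589/9181*1/5 + 1571/9181*3/20 + 3056/9181*3/10 + 1965/9181*3/20 = 1965/9181 = pi_s_4  (ok)

Answer: 2589/9181 1571/9181 3056/9181 1965/9181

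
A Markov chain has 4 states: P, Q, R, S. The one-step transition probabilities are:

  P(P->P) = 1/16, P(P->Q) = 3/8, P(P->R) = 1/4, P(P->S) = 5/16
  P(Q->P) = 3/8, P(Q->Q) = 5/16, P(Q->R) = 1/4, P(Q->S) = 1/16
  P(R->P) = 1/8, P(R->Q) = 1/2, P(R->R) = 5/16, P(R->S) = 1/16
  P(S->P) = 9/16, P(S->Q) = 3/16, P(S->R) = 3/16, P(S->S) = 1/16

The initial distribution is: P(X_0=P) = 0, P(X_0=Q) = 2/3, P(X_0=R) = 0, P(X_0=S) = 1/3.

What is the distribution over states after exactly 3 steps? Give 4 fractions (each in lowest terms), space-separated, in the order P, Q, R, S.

Propagating the distribution step by step (d_{t+1} = d_t * P):
d_0 = (P=0, Q=2/3, R=0, S=1/3)
  d_1[P] = 0*1/16 + 2/3*3/8 + 0*1/8 + 1/3*9/16 = 7/16
  d_1[Q] = 0*3/8 + 2/3*5/16 + 0*1/2 + 1/3*3/16 = 13/48
  d_1[R] = 0*1/4 + 2/3*1/4 + 0*5/16 + 1/3*3/16 = 11/48
  d_1[S] = 0*5/16 + 2/3*1/16 + 0*1/16 + 1/3*1/16 = 1/16
d_1 = (P=7/16, Q=13/48, R=11/48, S=1/16)
  d_2[P] = 7/16*1/16 + 13/48*3/8 + 11/48*1/8 + 1/16*9/16 = 37/192
  d_2[Q] = 7/16*3/8 + 13/48*5/16 + 11/48*1/2 + 1/16*3/16 = 3/8
  d_2[R] = 7/16*1/4 + 13/48*1/4 + 11/48*5/16 + 1/16*3/16 = 25/96
  d_2[S] = 7/16*5/16 + 13/48*1/16 + 11/48*1/16 + 1/16*1/16 = 11/64
d_2 = (P=37/192, Q=3/8, R=25/96, S=11/64)
  d_3[P] = 37/192*1/16 + 3/8*3/8 + 25/96*1/8 + 11/64*9/16 = 433/1536
  d_3[Q] = 37/192*3/8 + 3/8*5/16 + 25/96*1/2 + 11/64*3/16 = 1081/3072
  d_3[R] = 37/192*1/4 + 3/8*1/4 + 25/96*5/16 + 11/64*3/16 = 785/3072
  d_3[S] = 37/192*5/16 + 3/8*1/16 + 25/96*1/16 + 11/64*1/16 = 85/768
d_3 = (P=433/1536, Q=1081/3072, R=785/3072, S=85/768)

Answer: 433/1536 1081/3072 785/3072 85/768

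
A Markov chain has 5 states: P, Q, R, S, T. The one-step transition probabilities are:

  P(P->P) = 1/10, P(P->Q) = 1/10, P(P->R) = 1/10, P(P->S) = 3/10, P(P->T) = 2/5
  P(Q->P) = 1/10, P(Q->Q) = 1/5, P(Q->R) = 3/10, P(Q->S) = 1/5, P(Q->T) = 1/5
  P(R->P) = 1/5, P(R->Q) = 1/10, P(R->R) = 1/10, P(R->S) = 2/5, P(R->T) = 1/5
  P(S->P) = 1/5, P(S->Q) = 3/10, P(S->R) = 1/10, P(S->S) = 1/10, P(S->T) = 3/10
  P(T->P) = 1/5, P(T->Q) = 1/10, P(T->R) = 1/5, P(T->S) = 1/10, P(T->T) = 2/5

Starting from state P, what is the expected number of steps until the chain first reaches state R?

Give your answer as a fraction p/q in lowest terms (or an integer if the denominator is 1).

Let h_i = expected steps to first reach R from state i.
Boundary: h_R = 0.
First-step equations for the other states:
  h_P = 1 + 1/10*h_P + 1/10*h_Q + 1/10*h_R + 3/10*h_S + 2/5*h_T
  h_Q = 1 + 1/10*h_P + 1/5*h_Q + 3/10*h_R + 1/5*h_S + 1/5*h_T
  h_S = 1 + 1/5*h_P + 3/10*h_Q + 1/10*h_R + 1/10*h_S + 3/10*h_T
  h_T = 1 + 1/5*h_P + 1/10*h_Q + 1/5*h_R + 1/10*h_S + 2/5*h_T

Substituting h_R = 0 and rearranging gives the linear system (I - Q) h = 1:
  [9/10, -1/10, -3/10, -2/5] . (h_P, h_Q, h_S, h_T) = 1
  [-1/10, 4/5, -1/5, -1/5] . (h_P, h_Q, h_S, h_T) = 1
  [-1/5, -3/10, 9/10, -3/10] . (h_P, h_Q, h_S, h_T) = 1
  [-1/5, -1/10, -1/10, 3/5] . (h_P, h_Q, h_S, h_T) = 1

Solving yields:
  h_P = 895/148
  h_Q = 1435/296
  h_S = 1745/296
  h_T = 405/74

Starting state is P, so the expected hitting time is h_P = 895/148.

Answer: 895/148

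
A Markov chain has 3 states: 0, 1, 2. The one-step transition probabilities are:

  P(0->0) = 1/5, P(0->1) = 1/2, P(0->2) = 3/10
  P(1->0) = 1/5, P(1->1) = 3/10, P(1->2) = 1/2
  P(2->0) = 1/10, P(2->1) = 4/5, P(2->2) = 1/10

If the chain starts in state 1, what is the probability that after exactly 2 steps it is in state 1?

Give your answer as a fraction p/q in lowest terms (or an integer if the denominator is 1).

Answer: 59/100

Derivation:
Computing P^2 by repeated multiplication:
P^1 =
  0: [1/5, 1/2, 3/10]
  1: [1/5, 3/10, 1/2]
  2: [1/10, 4/5, 1/10]
P^2 =
  0: [17/100, 49/100, 17/50]
  1: [3/20, 59/100, 13/50]
  2: [19/100, 37/100, 11/25]

(P^2)[1 -> 1] = 59/100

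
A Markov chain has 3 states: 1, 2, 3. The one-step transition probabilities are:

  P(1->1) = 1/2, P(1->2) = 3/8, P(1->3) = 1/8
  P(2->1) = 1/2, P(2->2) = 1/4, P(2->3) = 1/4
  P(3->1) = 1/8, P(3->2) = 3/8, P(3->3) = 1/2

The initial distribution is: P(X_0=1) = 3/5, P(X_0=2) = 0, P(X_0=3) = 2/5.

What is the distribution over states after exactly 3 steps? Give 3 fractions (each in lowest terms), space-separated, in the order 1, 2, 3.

Propagating the distribution step by step (d_{t+1} = d_t * P):
d_0 = (1=3/5, 2=0, 3=2/5)
  d_1[1] = 3/5*1/2 + 0*1/2 + 2/5*1/8 = 7/20
  d_1[2] = 3/5*3/8 + 0*1/4 + 2/5*3/8 = 3/8
  d_1[3] = 3/5*1/8 + 0*1/4 + 2/5*1/2 = 11/40
d_1 = (1=7/20, 2=3/8, 3=11/40)
  d_2[1] = 7/20*1/2 + 3/8*1/2 + 11/40*1/8 = 127/320
  d_2[2] = 7/20*3/8 + 3/8*1/4 + 11/40*3/8 = 21/64
  d_2[3] = 7/20*1/8 + 3/8*1/4 + 11/40*1/2 = 11/40
d_2 = (1=127/320, 2=21/64, 3=11/40)
  d_3[1] = 127/320*1/2 + 21/64*1/2 + 11/40*1/8 = 127/320
  d_3[2] = 127/320*3/8 + 21/64*1/4 + 11/40*3/8 = 171/512
  d_3[3] = 127/320*1/8 + 21/64*1/4 + 11/40*1/2 = 689/2560
d_3 = (1=127/320, 2=171/512, 3=689/2560)

Answer: 127/320 171/512 689/2560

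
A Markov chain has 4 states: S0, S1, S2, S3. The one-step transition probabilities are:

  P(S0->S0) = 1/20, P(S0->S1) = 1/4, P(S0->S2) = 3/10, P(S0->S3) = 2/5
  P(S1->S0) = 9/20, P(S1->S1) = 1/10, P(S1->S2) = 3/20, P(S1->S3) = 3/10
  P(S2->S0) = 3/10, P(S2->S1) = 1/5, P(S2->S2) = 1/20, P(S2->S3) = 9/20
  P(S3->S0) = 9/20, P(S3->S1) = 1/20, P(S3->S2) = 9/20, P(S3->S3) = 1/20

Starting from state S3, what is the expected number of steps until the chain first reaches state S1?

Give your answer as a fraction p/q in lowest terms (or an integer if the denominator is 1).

Let h_i = expected steps to first reach S1 from state i.
Boundary: h_S1 = 0.
First-step equations for the other states:
  h_S0 = 1 + 1/20*h_S0 + 1/4*h_S1 + 3/10*h_S2 + 2/5*h_S3
  h_S2 = 1 + 3/10*h_S0 + 1/5*h_S1 + 1/20*h_S2 + 9/20*h_S3
  h_S3 = 1 + 9/20*h_S0 + 1/20*h_S1 + 9/20*h_S2 + 1/20*h_S3

Substituting h_S1 = 0 and rearranging gives the linear system (I - Q) h = 1:
  [19/20, -3/10, -2/5] . (h_S0, h_S2, h_S3) = 1
  [-3/10, 19/20, -9/20] . (h_S0, h_S2, h_S3) = 1
  [-9/20, -9/20, 19/20] . (h_S0, h_S2, h_S3) = 1

Solving yields:
  h_S0 = 1344/235
  h_S2 = 1406/235
  h_S3 = 310/47

Starting state is S3, so the expected hitting time is h_S3 = 310/47.

Answer: 310/47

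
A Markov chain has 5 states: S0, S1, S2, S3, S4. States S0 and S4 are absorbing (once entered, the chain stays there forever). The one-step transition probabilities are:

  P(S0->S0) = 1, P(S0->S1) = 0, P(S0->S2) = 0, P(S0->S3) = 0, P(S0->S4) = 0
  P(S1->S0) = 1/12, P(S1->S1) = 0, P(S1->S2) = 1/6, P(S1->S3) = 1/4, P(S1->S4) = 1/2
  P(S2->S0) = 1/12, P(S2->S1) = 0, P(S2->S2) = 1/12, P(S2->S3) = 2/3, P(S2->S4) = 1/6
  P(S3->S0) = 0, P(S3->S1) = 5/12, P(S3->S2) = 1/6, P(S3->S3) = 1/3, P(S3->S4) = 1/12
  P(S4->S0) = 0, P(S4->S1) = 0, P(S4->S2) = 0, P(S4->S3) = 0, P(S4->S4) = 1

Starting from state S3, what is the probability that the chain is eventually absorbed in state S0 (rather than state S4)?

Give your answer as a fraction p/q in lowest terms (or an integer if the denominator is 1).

Answer: 89/619

Derivation:
Let a_i = P(absorbed in S0 | start in state i).
Boundary conditions: a_S0 = 1, a_S4 = 0.
For each transient state i, a_i = sum_j P(i->j) * a_j:
  a_S1 = 1/12*a_S0 + 0*a_S1 + 1/6*a_S2 + 1/4*a_S3 + 1/2*a_S4
  a_S2 = 1/12*a_S0 + 0*a_S1 + 1/12*a_S2 + 2/3*a_S3 + 1/6*a_S4
  a_S3 = 0*a_S0 + 5/12*a_S1 + 1/6*a_S2 + 1/3*a_S3 + 1/12*a_S4

Substituting a_S0 = 1 and a_S4 = 0, rearrange to (I - Q) a = r where r[i] = P(i -> S0):
  [1, -1/6, -1/4] . (a_S1, a_S2, a_S3) = 1/12
  [0, 11/12, -2/3] . (a_S1, a_S2, a_S3) = 1/12
  [-5/12, -1/6, 2/3] . (a_S1, a_S2, a_S3) = 0

Solving yields:
  a_S1 = 94/619
  a_S2 = 121/619
  a_S3 = 89/619

Starting state is S3, so the absorption probability is a_S3 = 89/619.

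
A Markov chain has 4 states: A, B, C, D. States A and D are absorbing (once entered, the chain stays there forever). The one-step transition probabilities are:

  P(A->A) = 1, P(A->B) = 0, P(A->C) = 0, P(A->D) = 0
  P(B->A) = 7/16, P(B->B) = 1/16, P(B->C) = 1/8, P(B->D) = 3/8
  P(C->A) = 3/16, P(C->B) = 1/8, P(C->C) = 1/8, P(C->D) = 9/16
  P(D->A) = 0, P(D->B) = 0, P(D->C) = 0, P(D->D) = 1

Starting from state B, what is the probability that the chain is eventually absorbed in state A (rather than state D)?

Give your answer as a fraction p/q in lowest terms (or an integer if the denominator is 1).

Answer: 52/103

Derivation:
Let a_i = P(absorbed in A | start in state i).
Boundary conditions: a_A = 1, a_D = 0.
For each transient state i, a_i = sum_j P(i->j) * a_j:
  a_B = 7/16*a_A + 1/16*a_B + 1/8*a_C + 3/8*a_D
  a_C = 3/16*a_A + 1/8*a_B + 1/8*a_C + 9/16*a_D

Substituting a_A = 1 and a_D = 0, rearrange to (I - Q) a = r where r[i] = P(i -> A):
  [15/16, -1/8] . (a_B, a_C) = 7/16
  [-1/8, 7/8] . (a_B, a_C) = 3/16

Solving yields:
  a_B = 52/103
  a_C = 59/206

Starting state is B, so the absorption probability is a_B = 52/103.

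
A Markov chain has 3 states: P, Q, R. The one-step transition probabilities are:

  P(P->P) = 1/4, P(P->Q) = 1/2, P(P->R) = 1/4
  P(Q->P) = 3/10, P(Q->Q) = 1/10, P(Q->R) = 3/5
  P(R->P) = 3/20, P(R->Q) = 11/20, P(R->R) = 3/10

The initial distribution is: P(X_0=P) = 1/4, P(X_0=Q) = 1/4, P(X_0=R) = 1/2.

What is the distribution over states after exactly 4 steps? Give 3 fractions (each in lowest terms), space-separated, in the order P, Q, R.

Answer: 147079/640000 117439/320000 258043/640000

Derivation:
Propagating the distribution step by step (d_{t+1} = d_t * P):
d_0 = (P=1/4, Q=1/4, R=1/2)
  d_1[P] = 1/4*1/4 + 1/4*3/10 + 1/2*3/20 = 17/80
  d_1[Q] = 1/4*1/2 + 1/4*1/10 + 1/2*11/20 = 17/40
  d_1[R] = 1/4*1/4 + 1/4*3/5 + 1/2*3/10 = 29/80
d_1 = (P=17/80, Q=17/40, R=29/80)
  d_2[P] = 17/80*1/4 + 17/40*3/10 + 29/80*3/20 = 47/200
  d_2[Q] = 17/80*1/2 + 17/40*1/10 + 29/80*11/20 = 557/1600
  d_2[R] = 17/80*1/4 + 17/40*3/5 + 29/80*3/10 = 667/1600
d_2 = (P=47/200, Q=557/1600, R=667/1600)
  d_3[P] = 47/200*1/4 + 557/1600*3/10 + 667/1600*3/20 = 7223/32000
  d_3[Q] = 47/200*1/2 + 557/1600*1/10 + 667/1600*11/20 = 12211/32000
  d_3[R] = 47/200*1/4 + 557/1600*3/5 + 667/1600*3/10 = 6283/16000
d_3 = (P=7223/32000, Q=12211/32000, R=6283/16000)
  d_4[P] = 7223/32000*1/4 + 12211/32000*3/10 + 6283/16000*3/20 = 147079/640000
  d_4[Q] = 7223/32000*1/2 + 12211/32000*1/10 + 6283/16000*11/20 = 117439/320000
  d_4[R] = 7223/32000*1/4 + 12211/32000*3/5 + 6283/16000*3/10 = 258043/640000
d_4 = (P=147079/640000, Q=117439/320000, R=258043/640000)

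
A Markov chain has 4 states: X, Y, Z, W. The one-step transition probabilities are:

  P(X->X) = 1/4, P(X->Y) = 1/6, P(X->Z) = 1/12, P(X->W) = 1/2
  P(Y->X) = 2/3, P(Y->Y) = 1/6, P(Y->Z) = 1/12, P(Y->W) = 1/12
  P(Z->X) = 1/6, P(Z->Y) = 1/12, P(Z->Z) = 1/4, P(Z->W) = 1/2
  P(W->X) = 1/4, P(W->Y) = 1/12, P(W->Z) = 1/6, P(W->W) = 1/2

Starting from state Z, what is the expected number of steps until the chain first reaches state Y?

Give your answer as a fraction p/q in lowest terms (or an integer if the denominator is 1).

Answer: 88/9

Derivation:
Let h_i = expected steps to first reach Y from state i.
Boundary: h_Y = 0.
First-step equations for the other states:
  h_X = 1 + 1/4*h_X + 1/6*h_Y + 1/12*h_Z + 1/2*h_W
  h_Z = 1 + 1/6*h_X + 1/12*h_Y + 1/4*h_Z + 1/2*h_W
  h_W = 1 + 1/4*h_X + 1/12*h_Y + 1/6*h_Z + 1/2*h_W

Substituting h_Y = 0 and rearranging gives the linear system (I - Q) h = 1:
  [3/4, -1/12, -1/2] . (h_X, h_Z, h_W) = 1
  [-1/6, 3/4, -1/2] . (h_X, h_Z, h_W) = 1
  [-1/4, -1/6, 1/2] . (h_X, h_Z, h_W) = 1

Solving yields:
  h_X = 80/9
  h_Z = 88/9
  h_W = 262/27

Starting state is Z, so the expected hitting time is h_Z = 88/9.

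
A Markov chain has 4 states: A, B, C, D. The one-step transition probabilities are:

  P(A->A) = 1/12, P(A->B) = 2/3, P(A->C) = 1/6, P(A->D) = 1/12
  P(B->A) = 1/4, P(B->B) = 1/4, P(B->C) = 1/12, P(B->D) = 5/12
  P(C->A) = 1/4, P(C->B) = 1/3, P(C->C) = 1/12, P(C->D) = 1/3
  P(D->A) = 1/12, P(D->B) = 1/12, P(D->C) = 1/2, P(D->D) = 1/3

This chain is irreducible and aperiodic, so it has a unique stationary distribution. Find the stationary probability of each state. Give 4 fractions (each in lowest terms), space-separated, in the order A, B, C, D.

Answer: 365/2156 619/2156 493/2156 97/308

Derivation:
The stationary distribution satisfies pi = pi * P, i.e.:
  pi_A = 1/12*pi_A + 1/4*pi_B + 1/4*pi_C + 1/12*pi_D
  pi_B = 2/3*pi_A + 1/4*pi_B + 1/3*pi_C + 1/12*pi_D
  pi_C = 1/6*pi_A + 1/12*pi_B + 1/12*pi_C + 1/2*pi_D
  pi_D = 1/12*pi_A + 5/12*pi_B + 1/3*pi_C + 1/3*pi_D
with normalization: pi_A + pi_B + pi_C + pi_D = 1.

Using the first 3 balance equations plus normalization, the linear system A*pi = b is:
  [-11/12, 1/4, 1/4, 1/12] . pi = 0
  [2/3, -3/4, 1/3, 1/12] . pi = 0
  [1/6, 1/12, -11/12, 1/2] . pi = 0
  [1, 1, 1, 1] . pi = 1

Solving yields:
  pi_A = 365/2156
  pi_B = 619/2156
  pi_C = 493/2156
  pi_D = 97/308

Verification (pi * P):
  365/2156*1/12 + 619/2156*1/4 + 493/2156*1/4 + 97/308*1/12 = 365/2156 = pi_A  (ok)
  365/2156*2/3 + 619/2156*1/4 + 493/2156*1/3 + 97/308*1/12 = 619/2156 = pi_B  (ok)
  365/2156*1/6 + 619/2156*1/12 + 493/2156*1/12 + 97/308*1/2 = 493/2156 = pi_C  (ok)
  365/2156*1/12 + 619/2156*5/12 + 493/2156*1/3 + 97/308*1/3 = 97/308 = pi_D  (ok)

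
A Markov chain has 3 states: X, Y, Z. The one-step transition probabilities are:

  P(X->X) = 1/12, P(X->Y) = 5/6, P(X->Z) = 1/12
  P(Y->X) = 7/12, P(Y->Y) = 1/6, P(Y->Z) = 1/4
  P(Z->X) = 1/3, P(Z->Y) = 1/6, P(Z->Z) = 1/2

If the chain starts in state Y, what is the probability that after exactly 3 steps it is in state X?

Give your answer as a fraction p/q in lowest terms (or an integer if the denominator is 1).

Computing P^3 by repeated multiplication:
P^1 =
  X: [1/12, 5/6, 1/12]
  Y: [7/12, 1/6, 1/4]
  Z: [1/3, 1/6, 1/2]
P^2 =
  X: [25/48, 2/9, 37/144]
  Y: [11/48, 5/9, 31/144]
  Z: [7/24, 7/18, 23/72]
P^3 =
  X: [149/576, 37/72, 131/576]
  Y: [239/576, 23/72, 17/64]
  Z: [103/288, 13/36, 9/32]

(P^3)[Y -> X] = 239/576

Answer: 239/576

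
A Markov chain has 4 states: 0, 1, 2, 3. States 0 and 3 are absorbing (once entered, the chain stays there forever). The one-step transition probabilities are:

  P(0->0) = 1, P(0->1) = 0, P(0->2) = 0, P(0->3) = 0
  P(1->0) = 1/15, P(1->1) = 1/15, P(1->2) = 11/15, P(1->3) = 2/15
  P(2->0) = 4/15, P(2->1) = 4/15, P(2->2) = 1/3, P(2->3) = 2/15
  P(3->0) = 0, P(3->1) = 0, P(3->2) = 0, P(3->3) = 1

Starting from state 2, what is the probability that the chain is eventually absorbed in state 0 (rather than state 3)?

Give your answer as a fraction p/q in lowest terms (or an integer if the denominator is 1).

Answer: 5/8

Derivation:
Let a_i = P(absorbed in 0 | start in state i).
Boundary conditions: a_0 = 1, a_3 = 0.
For each transient state i, a_i = sum_j P(i->j) * a_j:
  a_1 = 1/15*a_0 + 1/15*a_1 + 11/15*a_2 + 2/15*a_3
  a_2 = 4/15*a_0 + 4/15*a_1 + 1/3*a_2 + 2/15*a_3

Substituting a_0 = 1 and a_3 = 0, rearrange to (I - Q) a = r where r[i] = P(i -> 0):
  [14/15, -11/15] . (a_1, a_2) = 1/15
  [-4/15, 2/3] . (a_1, a_2) = 4/15

Solving yields:
  a_1 = 9/16
  a_2 = 5/8

Starting state is 2, so the absorption probability is a_2 = 5/8.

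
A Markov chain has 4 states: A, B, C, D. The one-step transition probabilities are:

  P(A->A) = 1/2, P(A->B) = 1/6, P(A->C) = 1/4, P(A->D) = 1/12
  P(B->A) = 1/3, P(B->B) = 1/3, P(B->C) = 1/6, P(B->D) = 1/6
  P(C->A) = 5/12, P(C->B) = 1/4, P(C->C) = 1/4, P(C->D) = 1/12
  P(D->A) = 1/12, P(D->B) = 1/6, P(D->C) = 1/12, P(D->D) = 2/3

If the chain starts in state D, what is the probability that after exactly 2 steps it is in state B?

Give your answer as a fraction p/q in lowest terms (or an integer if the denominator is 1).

Answer: 29/144

Derivation:
Computing P^2 by repeated multiplication:
P^1 =
  A: [1/2, 1/6, 1/4, 1/12]
  B: [1/3, 1/3, 1/6, 1/6]
  C: [5/12, 1/4, 1/4, 1/12]
  D: [1/12, 1/6, 1/12, 2/3]
P^2 =
  A: [5/12, 31/144, 2/9, 7/48]
  B: [13/36, 17/72, 7/36, 5/24]
  C: [29/72, 11/48, 31/144, 11/72]
  D: [3/16, 29/144, 1/8, 35/72]

(P^2)[D -> B] = 29/144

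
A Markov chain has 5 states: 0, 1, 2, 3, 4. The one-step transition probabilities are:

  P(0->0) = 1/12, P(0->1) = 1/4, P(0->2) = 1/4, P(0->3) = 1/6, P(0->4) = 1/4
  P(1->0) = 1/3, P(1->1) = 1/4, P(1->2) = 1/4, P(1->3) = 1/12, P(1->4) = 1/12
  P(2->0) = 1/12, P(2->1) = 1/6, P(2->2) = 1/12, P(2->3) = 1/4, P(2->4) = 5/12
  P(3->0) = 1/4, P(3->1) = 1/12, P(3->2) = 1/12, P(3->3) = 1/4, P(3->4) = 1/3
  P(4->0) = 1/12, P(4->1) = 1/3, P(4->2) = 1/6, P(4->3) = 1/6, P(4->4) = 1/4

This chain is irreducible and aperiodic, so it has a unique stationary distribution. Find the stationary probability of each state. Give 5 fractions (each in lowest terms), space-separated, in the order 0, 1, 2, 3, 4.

Answer: 1288/7591 5183/22773 3890/22773 1341/7591 5813/22773

Derivation:
The stationary distribution satisfies pi = pi * P, i.e.:
  pi_0 = 1/12*pi_0 + 1/3*pi_1 + 1/12*pi_2 + 1/4*pi_3 + 1/12*pi_4
  pi_1 = 1/4*pi_0 + 1/4*pi_1 + 1/6*pi_2 + 1/12*pi_3 + 1/3*pi_4
  pi_2 = 1/4*pi_0 + 1/4*pi_1 + 1/12*pi_2 + 1/12*pi_3 + 1/6*pi_4
  pi_3 = 1/6*pi_0 + 1/12*pi_1 + 1/4*pi_2 + 1/4*pi_3 + 1/6*pi_4
  pi_4 = 1/4*pi_0 + 1/12*pi_1 + 5/12*pi_2 + 1/3*pi_3 + 1/4*pi_4
with normalization: pi_0 + pi_1 + pi_2 + pi_3 + pi_4 = 1.

Using the first 4 balance equations plus normalization, the linear system A*pi = b is:
  [-11/12, 1/3, 1/12, 1/4, 1/12] . pi = 0
  [1/4, -3/4, 1/6, 1/12, 1/3] . pi = 0
  [1/4, 1/4, -11/12, 1/12, 1/6] . pi = 0
  [1/6, 1/12, 1/4, -3/4, 1/6] . pi = 0
  [1, 1, 1, 1, 1] . pi = 1

Solving yields:
  pi_0 = 1288/7591
  pi_1 = 5183/22773
  pi_2 = 3890/22773
  pi_3 = 1341/7591
  pi_4 = 5813/22773

Verification (pi * P):
  1288/7591*1/12 + 5183/22773*1/3 + 3890/22773*1/12 + 1341/7591*1/4 + 5813/22773*1/12 = 1288/7591 = pi_0  (ok)
  1288/7591*1/4 + 5183/22773*1/4 + 3890/22773*1/6 + 1341/7591*1/12 + 5813/22773*1/3 = 5183/22773 = pi_1  (ok)
  1288/7591*1/4 + 5183/22773*1/4 + 3890/22773*1/12 + 1341/7591*1/12 + 5813/22773*1/6 = 3890/22773 = pi_2  (ok)
  1288/7591*1/6 + 5183/22773*1/12 + 3890/22773*1/4 + 1341/7591*1/4 + 5813/22773*1/6 = 1341/7591 = pi_3  (ok)
  1288/7591*1/4 + 5183/22773*1/12 + 3890/22773*5/12 + 1341/7591*1/3 + 5813/22773*1/4 = 5813/22773 = pi_4  (ok)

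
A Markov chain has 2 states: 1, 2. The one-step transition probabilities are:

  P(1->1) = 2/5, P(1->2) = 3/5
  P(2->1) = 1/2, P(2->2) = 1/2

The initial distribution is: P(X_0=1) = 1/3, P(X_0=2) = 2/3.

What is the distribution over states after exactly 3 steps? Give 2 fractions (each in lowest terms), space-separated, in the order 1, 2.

Propagating the distribution step by step (d_{t+1} = d_t * P):
d_0 = (1=1/3, 2=2/3)
  d_1[1] = 1/3*2/5 + 2/3*1/2 = 7/15
  d_1[2] = 1/3*3/5 + 2/3*1/2 = 8/15
d_1 = (1=7/15, 2=8/15)
  d_2[1] = 7/15*2/5 + 8/15*1/2 = 34/75
  d_2[2] = 7/15*3/5 + 8/15*1/2 = 41/75
d_2 = (1=34/75, 2=41/75)
  d_3[1] = 34/75*2/5 + 41/75*1/2 = 341/750
  d_3[2] = 34/75*3/5 + 41/75*1/2 = 409/750
d_3 = (1=341/750, 2=409/750)

Answer: 341/750 409/750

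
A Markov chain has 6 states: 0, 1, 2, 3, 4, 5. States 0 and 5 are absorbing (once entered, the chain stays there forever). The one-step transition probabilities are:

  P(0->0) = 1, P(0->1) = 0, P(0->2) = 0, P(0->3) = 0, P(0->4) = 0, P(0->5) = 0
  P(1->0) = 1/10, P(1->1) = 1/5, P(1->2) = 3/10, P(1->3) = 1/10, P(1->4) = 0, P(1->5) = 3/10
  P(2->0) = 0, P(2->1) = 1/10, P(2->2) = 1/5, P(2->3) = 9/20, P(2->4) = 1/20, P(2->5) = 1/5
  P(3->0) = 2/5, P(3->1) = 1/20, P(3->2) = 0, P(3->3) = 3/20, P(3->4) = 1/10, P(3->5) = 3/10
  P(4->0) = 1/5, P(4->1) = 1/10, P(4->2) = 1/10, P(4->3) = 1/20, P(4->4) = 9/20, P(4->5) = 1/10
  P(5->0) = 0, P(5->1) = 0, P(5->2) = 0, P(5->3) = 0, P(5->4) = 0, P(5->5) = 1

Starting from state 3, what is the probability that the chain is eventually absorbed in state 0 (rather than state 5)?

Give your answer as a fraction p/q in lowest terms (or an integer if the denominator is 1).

Answer: 5897/10627

Derivation:
Let a_i = P(absorbed in 0 | start in state i).
Boundary conditions: a_0 = 1, a_5 = 0.
For each transient state i, a_i = sum_j P(i->j) * a_j:
  a_1 = 1/10*a_0 + 1/5*a_1 + 3/10*a_2 + 1/10*a_3 + 0*a_4 + 3/10*a_5
  a_2 = 0*a_0 + 1/10*a_1 + 1/5*a_2 + 9/20*a_3 + 1/20*a_4 + 1/5*a_5
  a_3 = 2/5*a_0 + 1/20*a_1 + 0*a_2 + 3/20*a_3 + 1/10*a_4 + 3/10*a_5
  a_4 = 1/5*a_0 + 1/10*a_1 + 1/10*a_2 + 1/20*a_3 + 9/20*a_4 + 1/10*a_5

Substituting a_0 = 1 and a_5 = 0, rearrange to (I - Q) a = r where r[i] = P(i -> 0):
  [4/5, -3/10, -1/10, 0] . (a_1, a_2, a_3, a_4) = 1/10
  [-1/10, 4/5, -9/20, -1/20] . (a_1, a_2, a_3, a_4) = 0
  [-1/20, 0, 17/20, -1/10] . (a_1, a_2, a_3, a_4) = 2/5
  [-1/10, -1/10, -1/20, 11/20] . (a_1, a_2, a_3, a_4) = 1/5

Solving yields:
  a_1 = 3615/10627
  a_2 = 4132/10627
  a_3 = 5897/10627
  a_4 = 5809/10627

Starting state is 3, so the absorption probability is a_3 = 5897/10627.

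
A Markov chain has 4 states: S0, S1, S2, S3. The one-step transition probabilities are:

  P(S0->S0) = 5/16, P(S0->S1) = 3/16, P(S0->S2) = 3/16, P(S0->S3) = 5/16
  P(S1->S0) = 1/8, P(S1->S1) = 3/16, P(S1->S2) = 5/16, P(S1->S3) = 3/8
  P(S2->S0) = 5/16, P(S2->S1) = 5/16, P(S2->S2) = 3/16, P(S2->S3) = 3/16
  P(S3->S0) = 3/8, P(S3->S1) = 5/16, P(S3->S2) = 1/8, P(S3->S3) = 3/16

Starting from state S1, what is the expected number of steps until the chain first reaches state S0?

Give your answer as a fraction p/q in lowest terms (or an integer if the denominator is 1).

Let h_i = expected steps to first reach S0 from state i.
Boundary: h_S0 = 0.
First-step equations for the other states:
  h_S1 = 1 + 1/8*h_S0 + 3/16*h_S1 + 5/16*h_S2 + 3/8*h_S3
  h_S2 = 1 + 5/16*h_S0 + 5/16*h_S1 + 3/16*h_S2 + 3/16*h_S3
  h_S3 = 1 + 3/8*h_S0 + 5/16*h_S1 + 1/8*h_S2 + 3/16*h_S3

Substituting h_S0 = 0 and rearranging gives the linear system (I - Q) h = 1:
  [13/16, -5/16, -3/8] . (h_S1, h_S2, h_S3) = 1
  [-5/16, 13/16, -3/16] . (h_S1, h_S2, h_S3) = 1
  [-5/16, -1/8, 13/16] . (h_S1, h_S2, h_S3) = 1

Solving yields:
  h_S1 = 592/141
  h_S2 = 512/141
  h_S3 = 160/47

Starting state is S1, so the expected hitting time is h_S1 = 592/141.

Answer: 592/141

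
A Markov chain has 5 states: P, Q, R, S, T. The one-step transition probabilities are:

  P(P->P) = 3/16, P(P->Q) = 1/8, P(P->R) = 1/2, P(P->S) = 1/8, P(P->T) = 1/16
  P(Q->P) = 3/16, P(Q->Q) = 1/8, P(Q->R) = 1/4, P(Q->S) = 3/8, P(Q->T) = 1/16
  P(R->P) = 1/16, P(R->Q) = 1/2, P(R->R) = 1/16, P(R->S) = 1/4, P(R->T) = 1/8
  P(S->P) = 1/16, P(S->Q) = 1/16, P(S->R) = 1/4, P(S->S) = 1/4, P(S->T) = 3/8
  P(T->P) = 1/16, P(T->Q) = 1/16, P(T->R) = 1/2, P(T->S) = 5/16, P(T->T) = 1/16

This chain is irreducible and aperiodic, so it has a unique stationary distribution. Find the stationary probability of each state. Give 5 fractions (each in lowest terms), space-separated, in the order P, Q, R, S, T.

Answer: 8707/87384 17257/87384 5813/21846 5953/21846 3589/21846

Derivation:
The stationary distribution satisfies pi = pi * P, i.e.:
  pi_P = 3/16*pi_P + 3/16*pi_Q + 1/16*pi_R + 1/16*pi_S + 1/16*pi_T
  pi_Q = 1/8*pi_P + 1/8*pi_Q + 1/2*pi_R + 1/16*pi_S + 1/16*pi_T
  pi_R = 1/2*pi_P + 1/4*pi_Q + 1/16*pi_R + 1/4*pi_S + 1/2*pi_T
  pi_S = 1/8*pi_P + 3/8*pi_Q + 1/4*pi_R + 1/4*pi_S + 5/16*pi_T
  pi_T = 1/16*pi_P + 1/16*pi_Q + 1/8*pi_R + 3/8*pi_S + 1/16*pi_T
with normalization: pi_P + pi_Q + pi_R + pi_S + pi_T = 1.

Using the first 4 balance equations plus normalization, the linear system A*pi = b is:
  [-13/16, 3/16, 1/16, 1/16, 1/16] . pi = 0
  [1/8, -7/8, 1/2, 1/16, 1/16] . pi = 0
  [1/2, 1/4, -15/16, 1/4, 1/2] . pi = 0
  [1/8, 3/8, 1/4, -3/4, 5/16] . pi = 0
  [1, 1, 1, 1, 1] . pi = 1

Solving yields:
  pi_P = 8707/87384
  pi_Q = 17257/87384
  pi_R = 5813/21846
  pi_S = 5953/21846
  pi_T = 3589/21846

Verification (pi * P):
  8707/87384*3/16 + 17257/87384*3/16 + 5813/21846*1/16 + 5953/21846*1/16 + 3589/21846*1/16 = 8707/87384 = pi_P  (ok)
  8707/87384*1/8 + 17257/87384*1/8 + 5813/21846*1/2 + 5953/21846*1/16 + 3589/21846*1/16 = 17257/87384 = pi_Q  (ok)
  8707/87384*1/2 + 17257/87384*1/4 + 5813/21846*1/16 + 5953/21846*1/4 + 3589/21846*1/2 = 5813/21846 = pi_R  (ok)
  8707/87384*1/8 + 17257/87384*3/8 + 5813/21846*1/4 + 5953/21846*1/4 + 3589/21846*5/16 = 5953/21846 = pi_S  (ok)
  8707/87384*1/16 + 17257/87384*1/16 + 5813/21846*1/8 + 5953/21846*3/8 + 3589/21846*1/16 = 3589/21846 = pi_T  (ok)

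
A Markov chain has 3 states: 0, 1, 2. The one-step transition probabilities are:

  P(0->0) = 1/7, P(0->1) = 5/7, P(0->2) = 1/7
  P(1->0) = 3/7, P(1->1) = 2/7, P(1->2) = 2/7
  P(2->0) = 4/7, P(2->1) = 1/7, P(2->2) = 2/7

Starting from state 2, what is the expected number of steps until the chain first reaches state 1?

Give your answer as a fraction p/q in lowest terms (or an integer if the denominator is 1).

Let h_i = expected steps to first reach 1 from state i.
Boundary: h_1 = 0.
First-step equations for the other states:
  h_0 = 1 + 1/7*h_0 + 5/7*h_1 + 1/7*h_2
  h_2 = 1 + 4/7*h_0 + 1/7*h_1 + 2/7*h_2

Substituting h_1 = 0 and rearranging gives the linear system (I - Q) h = 1:
  [6/7, -1/7] . (h_0, h_2) = 1
  [-4/7, 5/7] . (h_0, h_2) = 1

Solving yields:
  h_0 = 21/13
  h_2 = 35/13

Starting state is 2, so the expected hitting time is h_2 = 35/13.

Answer: 35/13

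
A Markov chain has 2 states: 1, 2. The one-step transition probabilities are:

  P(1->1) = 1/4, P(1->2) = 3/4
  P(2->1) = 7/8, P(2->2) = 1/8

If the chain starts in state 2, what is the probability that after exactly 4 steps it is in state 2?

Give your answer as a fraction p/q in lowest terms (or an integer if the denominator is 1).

Computing P^4 by repeated multiplication:
P^1 =
  1: [1/4, 3/4]
  2: [7/8, 1/8]
P^2 =
  1: [23/32, 9/32]
  2: [21/64, 43/64]
P^3 =
  1: [109/256, 147/256]
  2: [343/512, 169/512]
P^4 =
  1: [1247/2048, 801/2048]
  2: [1869/4096, 2227/4096]

(P^4)[2 -> 2] = 2227/4096

Answer: 2227/4096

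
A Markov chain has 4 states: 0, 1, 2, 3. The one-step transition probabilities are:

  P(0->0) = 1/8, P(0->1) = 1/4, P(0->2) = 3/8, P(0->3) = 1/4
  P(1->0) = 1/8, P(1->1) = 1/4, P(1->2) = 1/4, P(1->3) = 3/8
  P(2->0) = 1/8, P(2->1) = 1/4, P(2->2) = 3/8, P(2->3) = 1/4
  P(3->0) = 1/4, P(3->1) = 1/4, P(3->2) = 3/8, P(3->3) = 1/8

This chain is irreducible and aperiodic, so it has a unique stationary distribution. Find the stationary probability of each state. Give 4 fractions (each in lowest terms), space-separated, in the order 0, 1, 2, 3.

The stationary distribution satisfies pi = pi * P, i.e.:
  pi_0 = 1/8*pi_0 + 1/8*pi_1 + 1/8*pi_2 + 1/4*pi_3
  pi_1 = 1/4*pi_0 + 1/4*pi_1 + 1/4*pi_2 + 1/4*pi_3
  pi_2 = 3/8*pi_0 + 1/4*pi_1 + 3/8*pi_2 + 3/8*pi_3
  pi_3 = 1/4*pi_0 + 3/8*pi_1 + 1/4*pi_2 + 1/8*pi_3
with normalization: pi_0 + pi_1 + pi_2 + pi_3 = 1.

Using the first 3 balance equations plus normalization, the linear system A*pi = b is:
  [-7/8, 1/8, 1/8, 1/4] . pi = 0
  [1/4, -3/4, 1/4, 1/4] . pi = 0
  [3/8, 1/4, -5/8, 3/8] . pi = 0
  [1, 1, 1, 1] . pi = 1

Solving yields:
  pi_0 = 5/32
  pi_1 = 1/4
  pi_2 = 11/32
  pi_3 = 1/4

Verification (pi * P):
  5/32*1/8 + 1/4*1/8 + 11/32*1/8 + 1/4*1/4 = 5/32 = pi_0  (ok)
  5/32*1/4 + 1/4*1/4 + 11/32*1/4 + 1/4*1/4 = 1/4 = pi_1  (ok)
  5/32*3/8 + 1/4*1/4 + 11/32*3/8 + 1/4*3/8 = 11/32 = pi_2  (ok)
  5/32*1/4 + 1/4*3/8 + 11/32*1/4 + 1/4*1/8 = 1/4 = pi_3  (ok)

Answer: 5/32 1/4 11/32 1/4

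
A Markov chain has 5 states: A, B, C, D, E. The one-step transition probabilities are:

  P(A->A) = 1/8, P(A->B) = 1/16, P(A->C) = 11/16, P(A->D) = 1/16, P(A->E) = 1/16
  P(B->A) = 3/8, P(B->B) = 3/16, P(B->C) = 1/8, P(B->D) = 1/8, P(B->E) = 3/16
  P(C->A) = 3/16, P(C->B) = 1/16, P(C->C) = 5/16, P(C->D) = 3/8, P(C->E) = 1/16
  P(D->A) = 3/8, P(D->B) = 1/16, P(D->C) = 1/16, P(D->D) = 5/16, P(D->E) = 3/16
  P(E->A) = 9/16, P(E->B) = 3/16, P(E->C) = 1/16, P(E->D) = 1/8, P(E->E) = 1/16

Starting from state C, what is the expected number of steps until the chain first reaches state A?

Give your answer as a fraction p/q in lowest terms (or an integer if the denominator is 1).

Answer: 30944/9381

Derivation:
Let h_i = expected steps to first reach A from state i.
Boundary: h_A = 0.
First-step equations for the other states:
  h_B = 1 + 3/8*h_A + 3/16*h_B + 1/8*h_C + 1/8*h_D + 3/16*h_E
  h_C = 1 + 3/16*h_A + 1/16*h_B + 5/16*h_C + 3/8*h_D + 1/16*h_E
  h_D = 1 + 3/8*h_A + 1/16*h_B + 1/16*h_C + 5/16*h_D + 3/16*h_E
  h_E = 1 + 9/16*h_A + 3/16*h_B + 1/16*h_C + 1/8*h_D + 1/16*h_E

Substituting h_A = 0 and rearranging gives the linear system (I - Q) h = 1:
  [13/16, -1/8, -1/8, -3/16] . (h_B, h_C, h_D, h_E) = 1
  [-1/16, 11/16, -3/8, -1/16] . (h_B, h_C, h_D, h_E) = 1
  [-1/16, -1/16, 11/16, -3/16] . (h_B, h_C, h_D, h_E) = 1
  [-3/16, -1/16, -1/8, 15/16] . (h_B, h_C, h_D, h_E) = 1

Solving yields:
  h_B = 24704/9381
  h_C = 30944/9381
  h_D = 24224/9381
  h_E = 20240/9381

Starting state is C, so the expected hitting time is h_C = 30944/9381.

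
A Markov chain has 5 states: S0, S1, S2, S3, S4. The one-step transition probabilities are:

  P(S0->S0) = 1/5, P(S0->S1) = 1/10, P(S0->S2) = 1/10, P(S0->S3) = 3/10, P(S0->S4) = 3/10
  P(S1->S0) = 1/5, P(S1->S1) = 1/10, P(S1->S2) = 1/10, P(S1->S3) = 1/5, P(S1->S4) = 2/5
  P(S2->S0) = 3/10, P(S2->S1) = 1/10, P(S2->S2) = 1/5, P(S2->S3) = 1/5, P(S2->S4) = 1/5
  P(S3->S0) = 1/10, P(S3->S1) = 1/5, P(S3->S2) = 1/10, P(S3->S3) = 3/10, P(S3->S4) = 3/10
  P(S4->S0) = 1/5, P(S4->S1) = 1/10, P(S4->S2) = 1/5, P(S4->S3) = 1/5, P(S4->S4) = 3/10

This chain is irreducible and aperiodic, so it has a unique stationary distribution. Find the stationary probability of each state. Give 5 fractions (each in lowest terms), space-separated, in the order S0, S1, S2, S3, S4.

Answer: 583/3067 1144/9201 1327/9201 2239/9201 914/3067

Derivation:
The stationary distribution satisfies pi = pi * P, i.e.:
  pi_S0 = 1/5*pi_S0 + 1/5*pi_S1 + 3/10*pi_S2 + 1/10*pi_S3 + 1/5*pi_S4
  pi_S1 = 1/10*pi_S0 + 1/10*pi_S1 + 1/10*pi_S2 + 1/5*pi_S3 + 1/10*pi_S4
  pi_S2 = 1/10*pi_S0 + 1/10*pi_S1 + 1/5*pi_S2 + 1/10*pi_S3 + 1/5*pi_S4
  pi_S3 = 3/10*pi_S0 + 1/5*pi_S1 + 1/5*pi_S2 + 3/10*pi_S3 + 1/5*pi_S4
  pi_S4 = 3/10*pi_S0 + 2/5*pi_S1 + 1/5*pi_S2 + 3/10*pi_S3 + 3/10*pi_S4
with normalization: pi_S0 + pi_S1 + pi_S2 + pi_S3 + pi_S4 = 1.

Using the first 4 balance equations plus normalization, the linear system A*pi = b is:
  [-4/5, 1/5, 3/10, 1/10, 1/5] . pi = 0
  [1/10, -9/10, 1/10, 1/5, 1/10] . pi = 0
  [1/10, 1/10, -4/5, 1/10, 1/5] . pi = 0
  [3/10, 1/5, 1/5, -7/10, 1/5] . pi = 0
  [1, 1, 1, 1, 1] . pi = 1

Solving yields:
  pi_S0 = 583/3067
  pi_S1 = 1144/9201
  pi_S2 = 1327/9201
  pi_S3 = 2239/9201
  pi_S4 = 914/3067

Verification (pi * P):
  583/3067*1/5 + 1144/9201*1/5 + 1327/9201*3/10 + 2239/9201*1/10 + 914/3067*1/5 = 583/3067 = pi_S0  (ok)
  583/3067*1/10 + 1144/9201*1/10 + 1327/9201*1/10 + 2239/9201*1/5 + 914/3067*1/10 = 1144/9201 = pi_S1  (ok)
  583/3067*1/10 + 1144/9201*1/10 + 1327/9201*1/5 + 2239/9201*1/10 + 914/3067*1/5 = 1327/9201 = pi_S2  (ok)
  583/3067*3/10 + 1144/9201*1/5 + 1327/9201*1/5 + 2239/9201*3/10 + 914/3067*1/5 = 2239/9201 = pi_S3  (ok)
  583/3067*3/10 + 1144/9201*2/5 + 1327/9201*1/5 + 2239/9201*3/10 + 914/3067*3/10 = 914/3067 = pi_S4  (ok)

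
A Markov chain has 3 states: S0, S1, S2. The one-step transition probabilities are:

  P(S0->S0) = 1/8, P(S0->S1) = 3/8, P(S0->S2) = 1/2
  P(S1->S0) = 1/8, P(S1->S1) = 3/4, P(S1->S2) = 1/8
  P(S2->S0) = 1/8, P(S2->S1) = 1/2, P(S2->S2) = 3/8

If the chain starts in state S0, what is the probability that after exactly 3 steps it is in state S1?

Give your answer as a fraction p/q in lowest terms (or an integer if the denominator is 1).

Answer: 161/256

Derivation:
Computing P^3 by repeated multiplication:
P^1 =
  S0: [1/8, 3/8, 1/2]
  S1: [1/8, 3/4, 1/8]
  S2: [1/8, 1/2, 3/8]
P^2 =
  S0: [1/8, 37/64, 19/64]
  S1: [1/8, 43/64, 13/64]
  S2: [1/8, 39/64, 17/64]
P^3 =
  S0: [1/8, 161/256, 63/256]
  S1: [1/8, 167/256, 57/256]
  S2: [1/8, 163/256, 61/256]

(P^3)[S0 -> S1] = 161/256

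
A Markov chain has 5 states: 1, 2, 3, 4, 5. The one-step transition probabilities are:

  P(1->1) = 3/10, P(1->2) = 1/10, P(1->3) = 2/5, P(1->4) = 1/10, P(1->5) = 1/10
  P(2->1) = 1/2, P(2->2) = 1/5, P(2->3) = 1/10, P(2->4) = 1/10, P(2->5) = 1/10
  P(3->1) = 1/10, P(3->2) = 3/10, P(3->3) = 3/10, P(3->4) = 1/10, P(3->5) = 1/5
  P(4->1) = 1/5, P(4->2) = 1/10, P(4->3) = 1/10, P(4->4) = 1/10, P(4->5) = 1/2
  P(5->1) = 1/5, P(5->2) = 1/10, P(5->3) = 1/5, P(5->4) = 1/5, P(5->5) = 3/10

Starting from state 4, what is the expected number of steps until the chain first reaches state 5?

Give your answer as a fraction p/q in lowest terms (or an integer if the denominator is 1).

Answer: 730/197

Derivation:
Let h_i = expected steps to first reach 5 from state i.
Boundary: h_5 = 0.
First-step equations for the other states:
  h_1 = 1 + 3/10*h_1 + 1/10*h_2 + 2/5*h_3 + 1/10*h_4 + 1/10*h_5
  h_2 = 1 + 1/2*h_1 + 1/5*h_2 + 1/10*h_3 + 1/10*h_4 + 1/10*h_5
  h_3 = 1 + 1/10*h_1 + 3/10*h_2 + 3/10*h_3 + 1/10*h_4 + 1/5*h_5
  h_4 = 1 + 1/5*h_1 + 1/10*h_2 + 1/10*h_3 + 1/10*h_4 + 1/2*h_5

Substituting h_5 = 0 and rearranging gives the linear system (I - Q) h = 1:
  [7/10, -1/10, -2/5, -1/10] . (h_1, h_2, h_3, h_4) = 1
  [-1/2, 4/5, -1/10, -1/10] . (h_1, h_2, h_3, h_4) = 1
  [-1/10, -3/10, 7/10, -1/10] . (h_1, h_2, h_3, h_4) = 1
  [-1/5, -1/10, -1/10, 9/10] . (h_1, h_2, h_3, h_4) = 1

Solving yields:
  h_1 = 3500/591
  h_2 = 1200/197
  h_3 = 3200/591
  h_4 = 730/197

Starting state is 4, so the expected hitting time is h_4 = 730/197.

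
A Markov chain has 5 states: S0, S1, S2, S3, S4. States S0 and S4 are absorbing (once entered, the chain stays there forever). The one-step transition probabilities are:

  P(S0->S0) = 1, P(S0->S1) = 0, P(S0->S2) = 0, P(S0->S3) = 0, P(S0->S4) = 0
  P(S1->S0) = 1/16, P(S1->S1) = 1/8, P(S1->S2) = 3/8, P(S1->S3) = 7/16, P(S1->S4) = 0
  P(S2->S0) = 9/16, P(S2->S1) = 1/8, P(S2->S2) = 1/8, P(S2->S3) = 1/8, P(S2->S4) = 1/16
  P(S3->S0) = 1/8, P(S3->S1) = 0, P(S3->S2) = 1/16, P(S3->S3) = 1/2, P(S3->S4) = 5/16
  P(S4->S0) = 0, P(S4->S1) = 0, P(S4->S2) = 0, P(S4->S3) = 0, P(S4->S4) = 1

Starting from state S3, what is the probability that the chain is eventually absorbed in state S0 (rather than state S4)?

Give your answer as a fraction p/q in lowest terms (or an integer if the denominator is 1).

Answer: 248/715

Derivation:
Let a_i = P(absorbed in S0 | start in state i).
Boundary conditions: a_S0 = 1, a_S4 = 0.
For each transient state i, a_i = sum_j P(i->j) * a_j:
  a_S1 = 1/16*a_S0 + 1/8*a_S1 + 3/8*a_S2 + 7/16*a_S3 + 0*a_S4
  a_S2 = 9/16*a_S0 + 1/8*a_S1 + 1/8*a_S2 + 1/8*a_S3 + 1/16*a_S4
  a_S3 = 1/8*a_S0 + 0*a_S1 + 1/16*a_S2 + 1/2*a_S3 + 5/16*a_S4

Substituting a_S0 = 1 and a_S4 = 0, rearrange to (I - Q) a = r where r[i] = P(i -> S0):
  [7/8, -3/8, -7/16] . (a_S1, a_S2, a_S3) = 1/16
  [-1/8, 7/8, -1/8] . (a_S1, a_S2, a_S3) = 9/16
  [0, -1/16, 1/2] . (a_S1, a_S2, a_S3) = 1/8

Solving yields:
  a_S1 = 15/26
  a_S2 = 554/715
  a_S3 = 248/715

Starting state is S3, so the absorption probability is a_S3 = 248/715.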